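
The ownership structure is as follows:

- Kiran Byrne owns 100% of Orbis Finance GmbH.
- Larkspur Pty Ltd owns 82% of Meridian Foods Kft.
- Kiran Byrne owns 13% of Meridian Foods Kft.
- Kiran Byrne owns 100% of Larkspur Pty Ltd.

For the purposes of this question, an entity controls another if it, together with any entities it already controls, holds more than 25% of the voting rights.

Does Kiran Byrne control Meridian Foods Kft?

Kiran holds 100% of Larkspur, so Kiran controls Larkspur.
Larkspur and Kiran together hold 82% + 13% = 95% of Meridian, so Kiran controls Meridian.

Yes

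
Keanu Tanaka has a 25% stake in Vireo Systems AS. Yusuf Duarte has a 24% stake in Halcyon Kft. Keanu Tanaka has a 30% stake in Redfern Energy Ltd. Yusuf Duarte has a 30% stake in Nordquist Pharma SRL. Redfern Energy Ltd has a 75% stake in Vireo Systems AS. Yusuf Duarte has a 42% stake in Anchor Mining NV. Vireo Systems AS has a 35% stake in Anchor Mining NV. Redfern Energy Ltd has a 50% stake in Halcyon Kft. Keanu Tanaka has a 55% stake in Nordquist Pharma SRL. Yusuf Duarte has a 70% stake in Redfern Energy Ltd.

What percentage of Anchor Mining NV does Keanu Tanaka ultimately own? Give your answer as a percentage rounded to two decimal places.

16.63%

Keanu reaches Anchor along 2 paths.
Via Redfern → Vireo: 30% × 75% × 35% = 7.875%.
Via Vireo: 25% × 35% = 8.75%.
Total: 7.875% + 8.75% = 16.625%.
Rounded: 16.63%.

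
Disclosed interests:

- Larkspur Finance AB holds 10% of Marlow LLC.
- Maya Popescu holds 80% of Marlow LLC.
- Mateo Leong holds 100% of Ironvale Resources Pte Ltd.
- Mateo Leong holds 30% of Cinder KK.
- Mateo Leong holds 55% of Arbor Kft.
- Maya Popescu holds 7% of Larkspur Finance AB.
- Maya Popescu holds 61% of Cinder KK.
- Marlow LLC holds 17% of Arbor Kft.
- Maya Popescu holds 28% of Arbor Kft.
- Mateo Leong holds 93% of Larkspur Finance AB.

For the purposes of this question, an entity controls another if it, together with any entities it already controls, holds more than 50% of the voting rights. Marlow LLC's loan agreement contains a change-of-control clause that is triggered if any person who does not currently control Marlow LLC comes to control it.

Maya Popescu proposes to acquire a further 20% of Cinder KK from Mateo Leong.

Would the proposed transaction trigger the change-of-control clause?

The purchase adds only to Maya's holdings (Mateo's stake shrinks), so Maya is the only person who could newly come to control Marlow.
Maya holds 80% of Marlow, so Maya controls Marlow.
So Maya already controls Marlow before the transaction.
After the purchase, Maya's direct stake in Cinder rises to 61% + 20% = 81%, and Mateo's stake falls to 10%.
Maya controlled Marlow already, so this is not a new person acquiring control; every other person's position is unchanged or reduced.
No new person acquires control, so the clause is not triggered.

No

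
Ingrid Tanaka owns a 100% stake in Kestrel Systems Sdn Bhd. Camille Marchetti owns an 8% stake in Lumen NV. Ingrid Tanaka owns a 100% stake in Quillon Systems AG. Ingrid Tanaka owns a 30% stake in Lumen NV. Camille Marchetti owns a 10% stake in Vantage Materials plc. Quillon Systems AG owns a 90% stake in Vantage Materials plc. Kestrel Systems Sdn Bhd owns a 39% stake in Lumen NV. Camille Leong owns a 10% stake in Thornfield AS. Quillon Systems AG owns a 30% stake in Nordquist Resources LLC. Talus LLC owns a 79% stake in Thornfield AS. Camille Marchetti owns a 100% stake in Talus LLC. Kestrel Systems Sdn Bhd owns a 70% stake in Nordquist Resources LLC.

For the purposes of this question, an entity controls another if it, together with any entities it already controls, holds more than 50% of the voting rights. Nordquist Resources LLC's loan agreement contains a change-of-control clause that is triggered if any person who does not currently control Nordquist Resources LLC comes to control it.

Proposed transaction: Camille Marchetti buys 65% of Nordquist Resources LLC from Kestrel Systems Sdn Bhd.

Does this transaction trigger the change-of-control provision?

The purchase adds only to Camille Marchetti's holdings (Kestrel's stake shrinks), so Camille Marchetti is the only person who could newly come to control Nordquist.
Camille Marchetti holds 100% of Talus, so Camille Marchetti controls Talus.
Talus holds 79% of Thornfield, so Camille Marchetti controls Thornfield.
Neither Camille Marchetti nor any entity Camille Marchetti controls holds any voting interest in Nordquist.
So before the transaction, Camille Marchetti does not control Nordquist.
After the purchase, Camille Marchetti holds 65% of Nordquist directly, and Kestrel's stake falls to 5%.
Camille Marchetti holds 65% of Nordquist, so Camille Marchetti controls Nordquist.
Camille Marchetti did not control Nordquist before and does after, so the clause is triggered.

Yes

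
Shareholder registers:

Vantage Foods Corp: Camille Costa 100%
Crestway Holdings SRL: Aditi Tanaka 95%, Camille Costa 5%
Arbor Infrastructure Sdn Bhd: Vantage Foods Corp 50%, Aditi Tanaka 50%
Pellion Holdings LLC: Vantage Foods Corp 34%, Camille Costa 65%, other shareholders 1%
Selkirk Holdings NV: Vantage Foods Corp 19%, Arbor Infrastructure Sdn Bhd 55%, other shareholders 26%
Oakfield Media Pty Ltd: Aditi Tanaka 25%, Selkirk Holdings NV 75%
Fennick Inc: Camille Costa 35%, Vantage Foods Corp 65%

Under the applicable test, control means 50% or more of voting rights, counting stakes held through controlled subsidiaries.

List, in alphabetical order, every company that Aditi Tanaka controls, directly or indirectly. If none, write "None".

Arbor Infrastructure Sdn Bhd, Crestway Holdings SRL, Oakfield Media Pty Ltd, Selkirk Holdings NV

Aditi holds 95% of Crestway, so Aditi controls Crestway.
Aditi holds 50% of Arbor, so Aditi controls Arbor.
Arbor holds 55% of Selkirk, so Aditi controls Selkirk.
Aditi and Selkirk together hold 25% + 75% = 100% of Oakfield, so Aditi controls Oakfield.
No other company's threshold is met.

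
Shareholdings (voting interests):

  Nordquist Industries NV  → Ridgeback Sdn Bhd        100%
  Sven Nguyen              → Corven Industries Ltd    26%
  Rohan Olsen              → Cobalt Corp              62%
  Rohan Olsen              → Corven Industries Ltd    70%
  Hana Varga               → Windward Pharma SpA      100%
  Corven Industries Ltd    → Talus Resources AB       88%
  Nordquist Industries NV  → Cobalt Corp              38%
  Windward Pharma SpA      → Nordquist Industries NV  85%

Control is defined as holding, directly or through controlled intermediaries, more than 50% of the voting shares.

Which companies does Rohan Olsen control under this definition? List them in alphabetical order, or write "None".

Rohan holds 70% of Corven, so Rohan controls Corven.
Corven holds 88% of Talus, so Rohan controls Talus.
Rohan holds 62% of Cobalt, so Rohan controls Cobalt.
No other company's threshold is met.

Cobalt Corp, Corven Industries Ltd, Talus Resources AB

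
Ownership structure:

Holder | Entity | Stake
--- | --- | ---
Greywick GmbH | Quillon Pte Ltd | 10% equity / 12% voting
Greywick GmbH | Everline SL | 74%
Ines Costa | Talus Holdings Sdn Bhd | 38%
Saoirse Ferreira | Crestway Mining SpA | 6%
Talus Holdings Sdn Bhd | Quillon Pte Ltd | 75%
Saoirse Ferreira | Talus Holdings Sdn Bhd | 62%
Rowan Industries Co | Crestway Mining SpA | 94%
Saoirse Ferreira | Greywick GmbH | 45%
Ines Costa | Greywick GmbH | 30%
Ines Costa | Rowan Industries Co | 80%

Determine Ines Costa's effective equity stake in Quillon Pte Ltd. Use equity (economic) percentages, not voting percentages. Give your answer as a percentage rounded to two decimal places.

Ines reaches Quillon along 2 paths.
Via Greywick: 30% × 10% = 3%.
Via Talus: 38% × 75% = 28.5%.
Total: 3% + 28.5% = 31.5%.
Rounded: 31.50%.

31.50%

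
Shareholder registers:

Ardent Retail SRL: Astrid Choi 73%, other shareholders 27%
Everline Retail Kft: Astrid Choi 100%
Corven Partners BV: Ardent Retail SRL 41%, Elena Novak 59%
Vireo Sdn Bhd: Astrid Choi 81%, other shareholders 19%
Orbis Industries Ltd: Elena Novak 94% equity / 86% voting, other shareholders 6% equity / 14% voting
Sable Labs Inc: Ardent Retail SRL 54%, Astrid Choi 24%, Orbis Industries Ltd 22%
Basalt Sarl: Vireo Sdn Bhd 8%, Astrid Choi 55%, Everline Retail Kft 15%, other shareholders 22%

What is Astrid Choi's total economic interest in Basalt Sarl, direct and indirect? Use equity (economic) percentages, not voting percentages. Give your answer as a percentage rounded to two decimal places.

Astrid reaches Basalt along 3 paths.
Via Vireo: 81% × 8% = 6.48%.
Direct stake: 55% = 55%.
Via Everline: 100% × 15% = 15%.
Total: 6.48% + 55% + 15% = 76.48%.

76.48%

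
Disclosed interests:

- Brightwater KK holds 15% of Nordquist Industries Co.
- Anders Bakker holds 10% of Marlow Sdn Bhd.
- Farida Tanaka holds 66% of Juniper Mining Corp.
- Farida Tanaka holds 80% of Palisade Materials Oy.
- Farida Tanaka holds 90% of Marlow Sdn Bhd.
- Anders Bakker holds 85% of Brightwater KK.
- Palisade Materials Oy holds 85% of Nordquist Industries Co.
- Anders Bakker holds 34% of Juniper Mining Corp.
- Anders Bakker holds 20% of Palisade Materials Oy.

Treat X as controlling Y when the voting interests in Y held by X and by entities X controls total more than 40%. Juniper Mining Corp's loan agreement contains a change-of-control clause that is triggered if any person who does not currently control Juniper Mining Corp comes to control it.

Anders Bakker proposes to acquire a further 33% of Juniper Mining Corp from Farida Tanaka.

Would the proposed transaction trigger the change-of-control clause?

The purchase adds only to Anders's holdings (Farida's stake shrinks), so Anders is the only person who could newly come to control Juniper.
Anders holds 85% of Brightwater, so Anders controls Brightwater.
In Juniper, Anders's side holds only 34%, not > 40%.
So before the transaction, Anders does not control Juniper.
After the purchase, Anders's direct stake in Juniper rises to 34% + 33% = 67%, and Farida's stake falls to 33%.
Anders holds 67% of Juniper, so Anders controls Juniper.
Anders did not control Juniper before and does after, so the clause is triggered.

Yes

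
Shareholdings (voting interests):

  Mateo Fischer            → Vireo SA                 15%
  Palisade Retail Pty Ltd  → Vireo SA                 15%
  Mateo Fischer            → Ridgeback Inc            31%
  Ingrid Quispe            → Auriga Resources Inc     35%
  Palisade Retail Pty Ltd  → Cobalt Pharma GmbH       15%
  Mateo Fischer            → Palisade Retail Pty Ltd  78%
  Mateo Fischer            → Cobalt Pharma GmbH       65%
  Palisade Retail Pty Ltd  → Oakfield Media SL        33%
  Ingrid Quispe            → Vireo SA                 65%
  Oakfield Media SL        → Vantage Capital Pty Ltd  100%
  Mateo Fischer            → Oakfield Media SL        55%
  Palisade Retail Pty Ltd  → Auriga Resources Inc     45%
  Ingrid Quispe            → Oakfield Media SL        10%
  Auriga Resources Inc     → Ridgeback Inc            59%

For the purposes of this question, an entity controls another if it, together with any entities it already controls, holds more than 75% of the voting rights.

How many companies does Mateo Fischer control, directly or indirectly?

4

Mateo holds 78% of Palisade, so Mateo controls Palisade.
Mateo and Palisade together hold 55% + 33% = 88% of Oakfield, so Mateo controls Oakfield.
Oakfield holds 100% of Vantage, so Mateo controls Vantage.
Palisade and Mateo together hold 15% + 65% = 80% of Cobalt, so Mateo controls Cobalt.
No other company's threshold is met.
Mateo controls 4 companies.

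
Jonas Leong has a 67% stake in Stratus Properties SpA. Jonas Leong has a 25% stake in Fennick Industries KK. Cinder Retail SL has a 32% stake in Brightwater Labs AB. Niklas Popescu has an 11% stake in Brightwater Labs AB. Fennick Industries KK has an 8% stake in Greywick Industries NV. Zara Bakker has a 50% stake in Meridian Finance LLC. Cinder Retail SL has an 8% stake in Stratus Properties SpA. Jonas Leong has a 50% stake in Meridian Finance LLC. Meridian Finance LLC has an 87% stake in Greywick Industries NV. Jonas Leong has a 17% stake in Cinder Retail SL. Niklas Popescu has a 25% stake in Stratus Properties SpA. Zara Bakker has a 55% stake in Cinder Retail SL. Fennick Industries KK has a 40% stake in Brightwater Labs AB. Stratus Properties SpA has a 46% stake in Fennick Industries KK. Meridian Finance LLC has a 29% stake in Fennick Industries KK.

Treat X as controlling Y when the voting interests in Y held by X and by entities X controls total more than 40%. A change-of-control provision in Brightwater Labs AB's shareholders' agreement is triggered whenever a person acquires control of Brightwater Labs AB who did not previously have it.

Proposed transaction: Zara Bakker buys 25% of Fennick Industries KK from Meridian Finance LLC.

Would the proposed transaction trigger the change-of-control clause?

No

The purchase adds only to Zara's holdings (Meridian's stake shrinks), so Zara is the only person who could newly come to control Brightwater.
Zara holds 55% of Cinder, so Zara controls Cinder.
Zara holds 50% of Meridian, so Zara controls Meridian.
Meridian holds 87% of Greywick, so Zara controls Greywick.
In Brightwater, Zara's side holds only 32%, not > 40%.
So before the transaction, Zara does not control Brightwater.
After the purchase, Zara holds 25% of Fennick directly, and Meridian's stake falls to 4%.
Zara's side now holds 4% + 25% = 29% of Fennick, not > 40%, so Zara still does not control Fennick.
After the transaction, Zara's side holds 32% of Brightwater, not > 40%, so Zara still does not control Brightwater.
No new person acquires control, so the clause is not triggered.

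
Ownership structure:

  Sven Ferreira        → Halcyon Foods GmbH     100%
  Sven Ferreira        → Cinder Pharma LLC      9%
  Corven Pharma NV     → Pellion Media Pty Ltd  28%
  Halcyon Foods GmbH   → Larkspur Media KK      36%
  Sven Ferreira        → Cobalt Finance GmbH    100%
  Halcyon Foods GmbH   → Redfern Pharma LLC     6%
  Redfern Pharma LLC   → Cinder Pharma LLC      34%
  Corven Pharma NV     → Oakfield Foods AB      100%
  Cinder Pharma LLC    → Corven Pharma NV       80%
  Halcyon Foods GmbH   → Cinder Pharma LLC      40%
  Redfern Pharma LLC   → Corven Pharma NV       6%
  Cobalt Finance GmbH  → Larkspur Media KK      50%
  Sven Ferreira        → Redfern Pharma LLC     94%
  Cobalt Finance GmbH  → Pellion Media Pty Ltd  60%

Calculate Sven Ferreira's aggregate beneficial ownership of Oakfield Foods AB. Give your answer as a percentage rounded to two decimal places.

Sven reaches Oakfield along 6 paths.
Via Redfern → Corven: 94% × 6% × 100% = 5.64%.
Via Halcyon → Redfern → Corven: 100% × 6% × 6% × 100% = 0.36%.
Via Halcyon → Cinder → Corven: 100% × 40% × 80% × 100% = 32%.
Via Redfern → Cinder → Corven: 94% × 34% × 80% × 100% = 25.568%.
Via Halcyon → Redfern → Cinder → Corven: 100% × 6% × 34% × 80% × 100% = 1.632%.
Via Cinder → Corven: 9% × 80% × 100% = 7.2%.
Total: 5.64% + 0.36% + 32% + 25.568% + 1.632% + 7.2% = 72.4%.
Rounded: 72.40%.

72.40%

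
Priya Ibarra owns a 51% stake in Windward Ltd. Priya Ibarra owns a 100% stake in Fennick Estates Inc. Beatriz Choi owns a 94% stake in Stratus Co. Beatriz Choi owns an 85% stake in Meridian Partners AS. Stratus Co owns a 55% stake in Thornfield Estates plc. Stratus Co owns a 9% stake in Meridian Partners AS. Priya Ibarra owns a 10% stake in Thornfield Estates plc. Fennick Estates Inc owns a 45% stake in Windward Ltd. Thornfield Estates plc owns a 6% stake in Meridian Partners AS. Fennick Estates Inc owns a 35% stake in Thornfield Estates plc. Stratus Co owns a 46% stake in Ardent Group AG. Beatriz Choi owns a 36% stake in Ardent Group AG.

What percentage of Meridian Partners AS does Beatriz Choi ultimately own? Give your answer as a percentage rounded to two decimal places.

Beatriz reaches Meridian along 3 paths.
Direct stake: 85% = 85%.
Via Stratus → Thornfield: 94% × 55% × 6% = 3.102%.
Via Stratus: 94% × 9% = 8.46%.
Total: 85% + 3.102% + 8.46% = 96.562%.
Rounded: 96.56%.

96.56%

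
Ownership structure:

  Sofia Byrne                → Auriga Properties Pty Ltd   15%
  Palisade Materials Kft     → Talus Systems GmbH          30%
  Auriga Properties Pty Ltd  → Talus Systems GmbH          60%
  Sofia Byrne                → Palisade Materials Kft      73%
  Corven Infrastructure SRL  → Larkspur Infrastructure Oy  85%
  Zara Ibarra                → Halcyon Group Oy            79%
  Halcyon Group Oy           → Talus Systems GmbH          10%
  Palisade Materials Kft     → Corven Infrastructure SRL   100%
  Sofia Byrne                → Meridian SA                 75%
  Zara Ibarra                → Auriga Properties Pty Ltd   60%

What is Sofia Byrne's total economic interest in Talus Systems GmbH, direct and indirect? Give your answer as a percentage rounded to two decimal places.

30.90%

Sofia reaches Talus along 2 paths.
Via Palisade: 73% × 30% = 21.9%.
Via Auriga: 15% × 60% = 9%.
Total: 21.9% + 9% = 30.9%.
Rounded: 30.90%.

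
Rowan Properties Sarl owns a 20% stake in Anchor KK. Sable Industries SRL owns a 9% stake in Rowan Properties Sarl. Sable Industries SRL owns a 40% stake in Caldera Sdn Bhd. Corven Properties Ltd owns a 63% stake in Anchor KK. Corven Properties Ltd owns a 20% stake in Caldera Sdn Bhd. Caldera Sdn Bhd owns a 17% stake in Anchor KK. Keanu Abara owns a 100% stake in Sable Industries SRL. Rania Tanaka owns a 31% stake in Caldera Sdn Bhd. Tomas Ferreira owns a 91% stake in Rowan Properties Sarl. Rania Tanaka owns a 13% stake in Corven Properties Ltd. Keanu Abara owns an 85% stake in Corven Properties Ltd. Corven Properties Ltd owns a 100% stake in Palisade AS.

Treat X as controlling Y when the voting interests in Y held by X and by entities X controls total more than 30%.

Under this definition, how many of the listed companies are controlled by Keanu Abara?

Keanu holds 100% of Sable, so Keanu controls Sable.
Keanu holds 85% of Corven, so Keanu controls Corven.
Sable and Corven together hold 40% + 20% = 60% of Caldera, so Keanu controls Caldera.
Caldera and Corven together hold 17% + 63% = 80% of Anchor, so Keanu controls Anchor.
Corven holds 100% of Palisade, so Keanu controls Palisade.
No other company's threshold is met.
Keanu controls 5 companies.

5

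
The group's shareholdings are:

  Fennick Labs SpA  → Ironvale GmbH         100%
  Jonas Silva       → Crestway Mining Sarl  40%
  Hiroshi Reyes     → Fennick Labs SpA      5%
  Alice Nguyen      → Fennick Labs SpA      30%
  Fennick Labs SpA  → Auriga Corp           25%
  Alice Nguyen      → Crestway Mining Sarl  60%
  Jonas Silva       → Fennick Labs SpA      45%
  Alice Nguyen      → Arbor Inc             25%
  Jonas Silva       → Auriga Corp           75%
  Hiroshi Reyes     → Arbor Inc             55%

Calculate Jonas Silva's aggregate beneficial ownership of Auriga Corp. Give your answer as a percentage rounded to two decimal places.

Jonas reaches Auriga along 2 paths.
Via Fennick: 45% × 25% = 11.25%.
Direct stake: 75% = 75%.
Total: 11.25% + 75% = 86.25%.

86.25%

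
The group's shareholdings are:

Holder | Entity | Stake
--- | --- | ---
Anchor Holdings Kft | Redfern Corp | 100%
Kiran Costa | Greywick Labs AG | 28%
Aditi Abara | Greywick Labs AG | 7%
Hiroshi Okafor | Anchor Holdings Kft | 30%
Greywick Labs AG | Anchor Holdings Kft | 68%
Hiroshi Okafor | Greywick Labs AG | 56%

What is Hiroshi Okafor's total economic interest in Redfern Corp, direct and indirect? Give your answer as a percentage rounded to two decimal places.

Hiroshi reaches Redfern along 2 paths.
Via Anchor: 30% × 100% = 30%.
Via Greywick → Anchor: 56% × 68% × 100% = 38.08%.
Total: 30% + 38.08% = 68.08%.

68.08%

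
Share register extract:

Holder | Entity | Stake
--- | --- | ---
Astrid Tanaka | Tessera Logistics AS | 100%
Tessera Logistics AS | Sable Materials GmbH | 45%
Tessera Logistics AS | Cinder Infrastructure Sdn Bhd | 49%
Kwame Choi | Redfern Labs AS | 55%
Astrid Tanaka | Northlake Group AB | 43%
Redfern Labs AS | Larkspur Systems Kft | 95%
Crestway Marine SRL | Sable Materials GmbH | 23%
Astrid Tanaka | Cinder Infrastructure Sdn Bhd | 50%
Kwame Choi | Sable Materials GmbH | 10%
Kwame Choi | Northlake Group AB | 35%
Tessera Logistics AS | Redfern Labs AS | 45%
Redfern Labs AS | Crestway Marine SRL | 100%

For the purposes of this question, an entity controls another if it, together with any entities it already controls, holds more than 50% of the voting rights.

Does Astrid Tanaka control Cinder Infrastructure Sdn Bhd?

Yes

Astrid holds 100% of Tessera, so Astrid controls Tessera.
Tessera and Astrid together hold 49% + 50% = 99% of Cinder, so Astrid controls Cinder.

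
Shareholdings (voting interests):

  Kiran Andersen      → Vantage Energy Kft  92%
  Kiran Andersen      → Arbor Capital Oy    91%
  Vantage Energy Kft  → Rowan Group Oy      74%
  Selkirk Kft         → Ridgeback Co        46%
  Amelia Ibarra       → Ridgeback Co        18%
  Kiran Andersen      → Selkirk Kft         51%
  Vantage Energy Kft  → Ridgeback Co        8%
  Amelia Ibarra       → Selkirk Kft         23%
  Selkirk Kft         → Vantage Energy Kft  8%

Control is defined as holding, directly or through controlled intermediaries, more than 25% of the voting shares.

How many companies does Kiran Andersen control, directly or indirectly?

Kiran holds 51% of Selkirk, so Kiran controls Selkirk.
Selkirk and Kiran together hold 8% + 92% = 100% of Vantage, so Kiran controls Vantage.
Vantage holds 74% of Rowan, so Kiran controls Rowan.
Kiran holds 91% of Arbor, so Kiran controls Arbor.
Selkirk and Vantage together hold 46% + 8% = 54% of Ridgeback, so Kiran controls Ridgeback.
Kiran controls 5 companies.

5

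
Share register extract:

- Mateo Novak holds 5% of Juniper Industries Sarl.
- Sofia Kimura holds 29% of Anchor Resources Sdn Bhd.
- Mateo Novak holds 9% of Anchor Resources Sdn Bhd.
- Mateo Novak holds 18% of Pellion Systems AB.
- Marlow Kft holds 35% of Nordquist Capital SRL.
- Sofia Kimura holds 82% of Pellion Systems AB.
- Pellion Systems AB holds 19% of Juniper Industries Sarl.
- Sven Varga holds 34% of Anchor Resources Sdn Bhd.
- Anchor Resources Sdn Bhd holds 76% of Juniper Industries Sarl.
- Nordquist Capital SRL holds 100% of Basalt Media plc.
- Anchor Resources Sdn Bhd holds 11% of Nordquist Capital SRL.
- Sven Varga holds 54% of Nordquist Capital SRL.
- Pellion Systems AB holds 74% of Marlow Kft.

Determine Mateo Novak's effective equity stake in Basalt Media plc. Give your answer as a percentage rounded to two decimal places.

Mateo reaches Basalt along 2 paths.
Via Anchor → Nordquist: 9% × 11% × 100% = 0.99%.
Via Pellion → Marlow → Nordquist: 18% × 74% × 35% × 100% = 4.662%.
Total: 0.99% + 4.662% = 5.652%.
Rounded: 5.65%.

5.65%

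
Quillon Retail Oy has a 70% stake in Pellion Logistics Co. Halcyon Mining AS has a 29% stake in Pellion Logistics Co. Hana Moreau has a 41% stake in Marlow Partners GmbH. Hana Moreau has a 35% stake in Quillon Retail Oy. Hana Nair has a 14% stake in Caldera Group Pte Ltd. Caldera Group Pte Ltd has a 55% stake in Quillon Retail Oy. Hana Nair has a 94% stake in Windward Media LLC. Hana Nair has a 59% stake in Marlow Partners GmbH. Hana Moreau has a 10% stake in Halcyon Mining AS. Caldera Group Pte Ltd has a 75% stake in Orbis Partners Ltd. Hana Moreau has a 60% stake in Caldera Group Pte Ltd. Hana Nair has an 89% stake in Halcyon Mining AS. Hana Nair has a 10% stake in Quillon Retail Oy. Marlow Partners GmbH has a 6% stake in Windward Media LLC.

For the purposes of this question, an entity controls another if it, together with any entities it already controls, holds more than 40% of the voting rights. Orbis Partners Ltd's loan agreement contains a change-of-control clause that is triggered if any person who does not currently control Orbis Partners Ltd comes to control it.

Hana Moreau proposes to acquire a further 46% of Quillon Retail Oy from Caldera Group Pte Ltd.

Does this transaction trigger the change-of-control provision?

The purchase adds only to Hana Moreau's holdings (Caldera's stake shrinks), so Hana Moreau is the only person who could newly come to control Orbis.
Hana Moreau holds 60% of Caldera, so Hana Moreau controls Caldera.
Caldera holds 75% of Orbis, so Hana Moreau controls Orbis.
So Hana Moreau already controls Orbis before the transaction.
After the purchase, Hana Moreau's direct stake in Quillon rises to 35% + 46% = 81%, and Caldera's stake falls to 9%.
Hana Moreau controlled Orbis already, so this is not a new person acquiring control; every other person's position is unchanged or reduced.
No new person acquires control, so the clause is not triggered.

No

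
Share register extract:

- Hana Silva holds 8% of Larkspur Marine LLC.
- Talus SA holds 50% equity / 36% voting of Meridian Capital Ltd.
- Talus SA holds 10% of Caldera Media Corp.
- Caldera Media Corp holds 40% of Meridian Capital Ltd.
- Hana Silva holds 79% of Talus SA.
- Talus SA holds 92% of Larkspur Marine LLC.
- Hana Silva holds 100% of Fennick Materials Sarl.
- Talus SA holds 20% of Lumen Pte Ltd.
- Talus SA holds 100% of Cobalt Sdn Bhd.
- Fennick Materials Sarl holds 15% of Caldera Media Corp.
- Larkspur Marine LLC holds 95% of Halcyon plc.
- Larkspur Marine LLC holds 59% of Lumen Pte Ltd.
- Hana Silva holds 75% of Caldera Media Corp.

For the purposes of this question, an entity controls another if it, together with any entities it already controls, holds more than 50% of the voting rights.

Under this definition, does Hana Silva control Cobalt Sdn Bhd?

Hana holds 79% of Talus, so Hana controls Talus.
Talus holds 100% of Cobalt, so Hana controls Cobalt.

Yes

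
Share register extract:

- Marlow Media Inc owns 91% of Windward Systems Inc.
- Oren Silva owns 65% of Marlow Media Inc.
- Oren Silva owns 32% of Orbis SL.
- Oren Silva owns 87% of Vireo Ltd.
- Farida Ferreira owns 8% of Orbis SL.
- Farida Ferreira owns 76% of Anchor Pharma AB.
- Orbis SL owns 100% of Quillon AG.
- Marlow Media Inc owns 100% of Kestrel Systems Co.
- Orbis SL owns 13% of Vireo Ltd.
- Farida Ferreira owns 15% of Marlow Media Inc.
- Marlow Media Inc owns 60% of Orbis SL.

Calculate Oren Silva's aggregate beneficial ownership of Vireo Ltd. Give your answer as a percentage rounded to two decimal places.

Oren reaches Vireo along 3 paths.
Direct stake: 87% = 87%.
Via Marlow → Orbis: 65% × 60% × 13% = 5.07%.
Via Orbis: 32% × 13% = 4.16%.
Total: 87% + 5.07% + 4.16% = 96.23%.

96.23%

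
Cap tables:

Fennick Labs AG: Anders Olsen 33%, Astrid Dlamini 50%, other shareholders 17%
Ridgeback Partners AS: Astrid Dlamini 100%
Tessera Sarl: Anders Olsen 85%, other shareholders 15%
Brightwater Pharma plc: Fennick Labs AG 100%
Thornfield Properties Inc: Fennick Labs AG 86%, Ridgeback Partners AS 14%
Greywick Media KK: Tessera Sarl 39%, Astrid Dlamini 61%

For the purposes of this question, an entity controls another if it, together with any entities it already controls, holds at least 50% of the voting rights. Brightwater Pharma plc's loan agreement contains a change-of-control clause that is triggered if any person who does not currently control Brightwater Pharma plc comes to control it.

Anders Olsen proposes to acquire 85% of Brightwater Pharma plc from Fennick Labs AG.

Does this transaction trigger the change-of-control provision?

Yes

The purchase adds only to Anders's holdings (Fennick's stake shrinks), so Anders is the only person who could newly come to control Brightwater.
Anders holds 85% of Tessera, so Anders controls Tessera.
Neither Anders nor any entity Anders controls holds any voting interest in Brightwater.
So before the transaction, Anders does not control Brightwater.
After the purchase, Anders holds 85% of Brightwater directly, and Fennick's stake falls to 15%.
Anders holds 85% of Brightwater, so Anders controls Brightwater.
Anders did not control Brightwater before and does after, so the clause is triggered.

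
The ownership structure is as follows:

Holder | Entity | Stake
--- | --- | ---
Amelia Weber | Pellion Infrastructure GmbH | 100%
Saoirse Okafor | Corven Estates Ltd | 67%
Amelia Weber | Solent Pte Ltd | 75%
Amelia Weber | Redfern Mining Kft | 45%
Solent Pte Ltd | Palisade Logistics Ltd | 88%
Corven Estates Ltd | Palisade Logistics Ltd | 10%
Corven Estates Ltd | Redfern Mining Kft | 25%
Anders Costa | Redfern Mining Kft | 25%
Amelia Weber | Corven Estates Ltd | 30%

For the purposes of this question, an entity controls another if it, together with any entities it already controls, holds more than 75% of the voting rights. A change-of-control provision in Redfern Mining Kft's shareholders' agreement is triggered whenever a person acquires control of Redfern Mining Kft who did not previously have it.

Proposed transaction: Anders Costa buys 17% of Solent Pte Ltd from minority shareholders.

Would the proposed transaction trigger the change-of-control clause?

No

The purchase changes only Anders's holdings, so Anders is the only person who could newly come to control Redfern.
Anders's largest direct stake is 25% in Redfern, which does not meet the threshold, so Anders controls no company.
In Redfern, Anders's side holds only 25%, not > 75%.
So before the transaction, Anders does not control Redfern.
After the purchase, Anders holds 17% of Solent directly.
Anders's side now holds 17% of Solent, not > 75%, so Anders still does not control Solent.
After the transaction, Anders's side holds 25% of Redfern, not > 75%, so Anders still does not control Redfern.
No new person acquires control, so the clause is not triggered.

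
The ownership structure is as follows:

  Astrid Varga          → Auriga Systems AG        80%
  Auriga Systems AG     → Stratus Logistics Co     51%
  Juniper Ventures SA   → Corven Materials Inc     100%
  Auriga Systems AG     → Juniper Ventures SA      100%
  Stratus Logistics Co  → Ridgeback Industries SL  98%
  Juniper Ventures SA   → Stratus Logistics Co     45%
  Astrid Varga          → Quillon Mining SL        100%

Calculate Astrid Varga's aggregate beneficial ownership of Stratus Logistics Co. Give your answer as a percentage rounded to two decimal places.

76.80%

Astrid reaches Stratus along 2 paths.
Via Auriga → Juniper: 80% × 100% × 45% = 36%.
Via Auriga: 80% × 51% = 40.8%.
Total: 36% + 40.8% = 76.8%.
Rounded: 76.80%.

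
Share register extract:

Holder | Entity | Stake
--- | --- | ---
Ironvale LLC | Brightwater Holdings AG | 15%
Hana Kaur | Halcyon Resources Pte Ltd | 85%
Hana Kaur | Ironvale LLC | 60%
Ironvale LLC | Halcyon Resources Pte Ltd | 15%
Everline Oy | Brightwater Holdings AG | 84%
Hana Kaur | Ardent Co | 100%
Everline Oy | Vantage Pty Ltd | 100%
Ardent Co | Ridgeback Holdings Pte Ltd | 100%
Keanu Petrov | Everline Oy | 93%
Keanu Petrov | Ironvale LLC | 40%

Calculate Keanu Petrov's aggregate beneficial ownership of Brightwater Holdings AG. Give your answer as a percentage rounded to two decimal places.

84.12%

Keanu reaches Brightwater along 2 paths.
Via Everline: 93% × 84% = 78.12%.
Via Ironvale: 40% × 15% = 6%.
Total: 78.12% + 6% = 84.12%.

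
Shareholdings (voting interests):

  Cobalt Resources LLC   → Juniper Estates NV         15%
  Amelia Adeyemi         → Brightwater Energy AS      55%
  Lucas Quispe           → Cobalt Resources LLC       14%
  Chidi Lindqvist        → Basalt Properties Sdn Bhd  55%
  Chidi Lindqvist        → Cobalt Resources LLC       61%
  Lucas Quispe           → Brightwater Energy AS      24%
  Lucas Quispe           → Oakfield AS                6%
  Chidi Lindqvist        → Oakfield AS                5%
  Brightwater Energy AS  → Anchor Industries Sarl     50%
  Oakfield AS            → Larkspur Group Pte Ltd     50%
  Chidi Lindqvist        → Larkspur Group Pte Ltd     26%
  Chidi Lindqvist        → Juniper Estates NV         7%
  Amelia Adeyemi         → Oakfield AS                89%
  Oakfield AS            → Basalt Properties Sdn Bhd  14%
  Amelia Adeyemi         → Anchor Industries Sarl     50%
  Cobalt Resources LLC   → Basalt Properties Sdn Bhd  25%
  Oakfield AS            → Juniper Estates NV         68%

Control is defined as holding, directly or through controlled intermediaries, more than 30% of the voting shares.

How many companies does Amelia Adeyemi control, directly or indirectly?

Amelia holds 89% of Oakfield, so Amelia controls Oakfield.
Amelia holds 55% of Brightwater, so Amelia controls Brightwater.
Oakfield holds 68% of Juniper, so Amelia controls Juniper.
Oakfield holds 50% of Larkspur, so Amelia controls Larkspur.
Brightwater and Amelia together hold 50% + 50% = 100% of Anchor, so Amelia controls Anchor.
No other company's threshold is met.
Amelia controls 5 companies.

5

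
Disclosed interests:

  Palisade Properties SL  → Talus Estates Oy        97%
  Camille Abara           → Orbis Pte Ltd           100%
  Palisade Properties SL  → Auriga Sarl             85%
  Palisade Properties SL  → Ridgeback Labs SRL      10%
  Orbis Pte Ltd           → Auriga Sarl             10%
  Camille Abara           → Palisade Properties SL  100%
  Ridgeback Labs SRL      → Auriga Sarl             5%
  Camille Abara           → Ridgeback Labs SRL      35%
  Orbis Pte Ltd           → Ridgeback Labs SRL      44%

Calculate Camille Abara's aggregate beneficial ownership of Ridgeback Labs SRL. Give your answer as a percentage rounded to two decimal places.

Camille reaches Ridgeback along 3 paths.
Direct stake: 35% = 35%.
Via Orbis: 100% × 44% = 44%.
Via Palisade: 100% × 10% = 10%.
Total: 35% + 44% + 10% = 89%.
Rounded: 89.00%.

89.00%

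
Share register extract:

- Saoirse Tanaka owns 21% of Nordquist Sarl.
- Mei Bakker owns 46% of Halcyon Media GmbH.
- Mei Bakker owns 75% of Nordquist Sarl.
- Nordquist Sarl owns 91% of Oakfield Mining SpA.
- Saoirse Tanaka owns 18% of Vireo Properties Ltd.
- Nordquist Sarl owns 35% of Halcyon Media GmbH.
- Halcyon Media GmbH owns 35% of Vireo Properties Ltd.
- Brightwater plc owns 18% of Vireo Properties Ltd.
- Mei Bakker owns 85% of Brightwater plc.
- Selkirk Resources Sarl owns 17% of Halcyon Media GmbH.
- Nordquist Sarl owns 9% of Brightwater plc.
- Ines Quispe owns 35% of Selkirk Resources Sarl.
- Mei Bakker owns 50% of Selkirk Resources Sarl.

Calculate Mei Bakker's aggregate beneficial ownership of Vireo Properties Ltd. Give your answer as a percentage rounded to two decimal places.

Mei reaches Vireo along 5 paths.
Via Brightwater: 85% × 18% = 15.3%.
Via Nordquist → Brightwater: 75% × 9% × 18% = 1.215%.
Via Halcyon: 46% × 35% = 16.1%.
Via Nordquist → Halcyon: 75% × 35% × 35% = 9.1875%.
Via Selkirk → Halcyon: 50% × 17% × 35% = 2.975%.
Total: 15.3% + 1.215% + 16.1% + 9.1875% + 2.975% = 44.7775%.
Rounded: 44.78%.

44.78%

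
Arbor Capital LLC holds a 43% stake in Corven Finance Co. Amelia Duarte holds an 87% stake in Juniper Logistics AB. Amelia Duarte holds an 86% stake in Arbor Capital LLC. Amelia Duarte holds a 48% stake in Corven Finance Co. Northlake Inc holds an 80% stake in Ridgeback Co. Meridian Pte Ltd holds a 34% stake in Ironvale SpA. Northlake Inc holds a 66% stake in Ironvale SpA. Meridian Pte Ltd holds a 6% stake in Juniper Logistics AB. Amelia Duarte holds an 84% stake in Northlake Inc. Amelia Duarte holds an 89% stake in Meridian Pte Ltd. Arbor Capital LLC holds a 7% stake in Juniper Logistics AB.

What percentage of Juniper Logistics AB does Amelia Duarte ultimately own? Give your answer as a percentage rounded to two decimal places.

98.36%

Amelia reaches Juniper along 3 paths.
Via Meridian: 89% × 6% = 5.34%.
Direct stake: 87% = 87%.
Via Arbor: 86% × 7% = 6.02%.
Total: 5.34% + 87% + 6.02% = 98.36%.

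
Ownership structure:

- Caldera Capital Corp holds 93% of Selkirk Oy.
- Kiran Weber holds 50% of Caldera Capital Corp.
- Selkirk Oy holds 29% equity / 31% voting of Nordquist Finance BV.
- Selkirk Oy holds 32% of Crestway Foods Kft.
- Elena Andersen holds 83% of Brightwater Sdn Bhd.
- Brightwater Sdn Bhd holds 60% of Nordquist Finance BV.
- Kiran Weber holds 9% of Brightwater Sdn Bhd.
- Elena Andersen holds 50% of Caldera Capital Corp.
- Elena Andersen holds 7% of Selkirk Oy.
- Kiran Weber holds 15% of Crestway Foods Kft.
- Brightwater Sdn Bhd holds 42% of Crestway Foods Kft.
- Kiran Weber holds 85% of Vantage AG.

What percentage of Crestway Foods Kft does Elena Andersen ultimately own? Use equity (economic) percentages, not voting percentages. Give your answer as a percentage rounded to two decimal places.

51.98%

Elena reaches Crestway along 3 paths.
Via Brightwater: 83% × 42% = 34.86%.
Via Caldera → Selkirk: 50% × 93% × 32% = 14.88%.
Via Selkirk: 7% × 32% = 2.24%.
Total: 34.86% + 14.88% + 2.24% = 51.98%.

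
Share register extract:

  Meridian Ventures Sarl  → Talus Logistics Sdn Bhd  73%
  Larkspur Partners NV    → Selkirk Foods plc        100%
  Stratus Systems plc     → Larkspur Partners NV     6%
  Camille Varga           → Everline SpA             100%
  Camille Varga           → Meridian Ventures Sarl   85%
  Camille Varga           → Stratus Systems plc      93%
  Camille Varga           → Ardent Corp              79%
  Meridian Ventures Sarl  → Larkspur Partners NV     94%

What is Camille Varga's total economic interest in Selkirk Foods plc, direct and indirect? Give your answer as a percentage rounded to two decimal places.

Camille reaches Selkirk along 2 paths.
Via Meridian → Larkspur: 85% × 94% × 100% = 79.9%.
Via Stratus → Larkspur: 93% × 6% × 100% = 5.58%.
Total: 79.9% + 5.58% = 85.48%.

85.48%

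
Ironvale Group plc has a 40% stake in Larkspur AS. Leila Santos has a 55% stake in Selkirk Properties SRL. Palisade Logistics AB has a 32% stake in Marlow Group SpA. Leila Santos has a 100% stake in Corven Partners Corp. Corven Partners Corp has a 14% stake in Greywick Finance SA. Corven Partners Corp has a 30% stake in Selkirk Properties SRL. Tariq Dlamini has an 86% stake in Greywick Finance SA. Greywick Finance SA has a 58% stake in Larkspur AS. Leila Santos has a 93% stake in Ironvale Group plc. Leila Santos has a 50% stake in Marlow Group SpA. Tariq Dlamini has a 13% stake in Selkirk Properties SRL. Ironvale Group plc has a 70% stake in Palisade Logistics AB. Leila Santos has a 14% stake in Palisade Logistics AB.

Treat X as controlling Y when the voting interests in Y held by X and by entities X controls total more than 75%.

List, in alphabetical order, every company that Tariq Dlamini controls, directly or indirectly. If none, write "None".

Greywick Finance SA

Tariq holds 86% of Greywick, so Tariq controls Greywick.
No other company's threshold is met.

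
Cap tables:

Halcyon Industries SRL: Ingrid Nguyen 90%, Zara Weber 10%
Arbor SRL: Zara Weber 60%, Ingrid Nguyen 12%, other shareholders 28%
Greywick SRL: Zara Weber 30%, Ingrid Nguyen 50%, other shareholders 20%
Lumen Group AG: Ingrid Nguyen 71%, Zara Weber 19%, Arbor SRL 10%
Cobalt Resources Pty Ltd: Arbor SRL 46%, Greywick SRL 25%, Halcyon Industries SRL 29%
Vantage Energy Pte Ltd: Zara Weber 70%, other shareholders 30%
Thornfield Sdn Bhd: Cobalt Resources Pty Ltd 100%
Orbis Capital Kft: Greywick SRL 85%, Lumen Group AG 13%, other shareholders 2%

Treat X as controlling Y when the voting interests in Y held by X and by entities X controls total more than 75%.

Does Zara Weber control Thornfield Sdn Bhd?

Zara's largest direct stake is 70% in Vantage, which does not meet the threshold, so Zara controls no company.
Neither Zara nor any entity Zara controls holds any voting interest in Thornfield.
So Zara does not control Thornfield.

No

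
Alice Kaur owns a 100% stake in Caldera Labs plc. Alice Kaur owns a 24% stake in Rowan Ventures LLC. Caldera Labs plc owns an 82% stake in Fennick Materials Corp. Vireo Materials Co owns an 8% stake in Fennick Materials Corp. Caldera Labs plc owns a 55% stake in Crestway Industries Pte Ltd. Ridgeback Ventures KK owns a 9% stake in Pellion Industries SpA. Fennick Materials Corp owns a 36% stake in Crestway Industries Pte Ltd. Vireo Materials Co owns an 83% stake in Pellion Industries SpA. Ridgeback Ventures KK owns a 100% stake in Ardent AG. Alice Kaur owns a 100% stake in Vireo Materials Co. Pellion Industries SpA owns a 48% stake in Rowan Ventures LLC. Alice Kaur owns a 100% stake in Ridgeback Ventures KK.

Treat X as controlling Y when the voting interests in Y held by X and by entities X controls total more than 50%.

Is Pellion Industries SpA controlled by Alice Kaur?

Alice holds 100% of Vireo, so Alice controls Vireo.
Alice holds 100% of Ridgeback, so Alice controls Ridgeback.
Vireo and Ridgeback together hold 83% + 9% = 92% of Pellion, so Alice controls Pellion.

Yes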